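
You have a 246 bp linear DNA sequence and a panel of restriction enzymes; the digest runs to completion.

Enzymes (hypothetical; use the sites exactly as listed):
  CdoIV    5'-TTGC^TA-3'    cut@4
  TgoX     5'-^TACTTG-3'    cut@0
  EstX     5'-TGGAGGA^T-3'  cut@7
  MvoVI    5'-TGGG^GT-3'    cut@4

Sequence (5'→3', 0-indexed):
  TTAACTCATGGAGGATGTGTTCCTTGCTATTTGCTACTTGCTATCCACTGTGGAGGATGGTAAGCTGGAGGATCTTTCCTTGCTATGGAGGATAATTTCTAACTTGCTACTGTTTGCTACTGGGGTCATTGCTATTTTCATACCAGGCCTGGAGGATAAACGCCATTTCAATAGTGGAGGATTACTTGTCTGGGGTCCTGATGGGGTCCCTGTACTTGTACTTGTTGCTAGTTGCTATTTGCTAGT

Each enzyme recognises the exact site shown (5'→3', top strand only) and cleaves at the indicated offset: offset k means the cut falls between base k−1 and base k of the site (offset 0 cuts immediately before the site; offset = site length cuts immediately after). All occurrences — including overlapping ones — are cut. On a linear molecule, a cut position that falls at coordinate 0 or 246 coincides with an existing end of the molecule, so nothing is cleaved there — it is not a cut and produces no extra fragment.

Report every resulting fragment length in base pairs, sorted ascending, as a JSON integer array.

Site scan:
  CdoIV (TTGCTA, off=4): starts [23, 30, 37, 79, 103, 113, 128, 224, 231, 238] → cuts [27, 34, 41, 83, 107, 117, 132, 228, 235, 242]
  TgoX (TACTTG, off=0): starts [34, 182, 212, 218] → cuts [34, 182, 212, 218]
  EstX (TGGAGGAT, off=7): starts [8, 50, 65, 85, 149, 174] → cuts [15, 57, 72, 92, 156, 181]
  MvoVI (TGGGGT, off=4): starts [120, 190, 201] → cuts [124, 194, 205]

All cut coordinates (distinct, sorted): [15, 27, 34, 41, 57, 72, 83, 92, 107, 117, 124, 132, 156, 181, 182, 194, 205, 212, 218, 228, 235, 242]

Fragment lengths:
  [0,15): 15 bp
  [15,27): 12 bp
  [27,34): 7 bp
  [34,41): 7 bp
  [41,57): 16 bp
  [57,72): 15 bp
  [72,83): 11 bp
  [83,92): 9 bp
  [92,107): 15 bp
  [107,117): 10 bp
  [117,124): 7 bp
  [124,132): 8 bp
  [132,156): 24 bp
  [156,181): 25 bp
  [181,182): 1 bp
  [182,194): 12 bp
  [194,205): 11 bp
  [205,212): 7 bp
  [212,218): 6 bp
  [218,228): 10 bp
  [228,235): 7 bp
  [235,242): 7 bp
  [242,246): 4 bp

[1,4,6,7,7,7,7,7,7,8,9,10,10,11,11,12,12,15,15,15,16,24,25]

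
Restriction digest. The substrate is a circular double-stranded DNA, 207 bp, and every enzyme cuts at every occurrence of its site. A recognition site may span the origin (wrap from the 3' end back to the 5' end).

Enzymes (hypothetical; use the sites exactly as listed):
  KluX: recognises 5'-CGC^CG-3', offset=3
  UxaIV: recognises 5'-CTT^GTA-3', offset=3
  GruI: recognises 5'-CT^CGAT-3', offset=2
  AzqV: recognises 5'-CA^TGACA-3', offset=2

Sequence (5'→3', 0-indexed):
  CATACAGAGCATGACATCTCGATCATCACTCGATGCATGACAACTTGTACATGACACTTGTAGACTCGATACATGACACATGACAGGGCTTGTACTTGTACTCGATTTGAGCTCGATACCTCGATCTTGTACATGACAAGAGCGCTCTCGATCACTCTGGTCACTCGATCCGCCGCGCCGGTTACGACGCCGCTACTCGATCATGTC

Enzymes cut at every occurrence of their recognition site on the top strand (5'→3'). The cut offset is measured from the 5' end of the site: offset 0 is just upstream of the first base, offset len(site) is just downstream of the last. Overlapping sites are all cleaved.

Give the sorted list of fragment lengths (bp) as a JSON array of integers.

Scan for sites:
  KluX CGCCG/3: at [170, 175, 187] ⇒ [173, 178, 190]
  UxaIV CTTGTA/3: at [43, 56, 88, 94, 125] ⇒ [46, 59, 91, 97, 128]
  GruI CTCGAT/2: at [17, 28, 64, 100, 111, 119, 146, 163, 195] ⇒ [19, 30, 66, 102, 113, 121, 148, 165, 197]
  AzqV CATGACA/2: at [9, 35, 49, 71, 78, 131] ⇒ [11, 37, 51, 73, 80, 133]

Pooled cuts: [11, 19, 30, 37, 46, 51, 59, 66, 73, 80, 91, 97, 102, 113, 121, 128, 133, 148, 165, 173, 178, 190, 197]

Fragments:
  11→19: 8 bp
  19→30: 11 bp
  30→37: 7 bp
  37→46: 9 bp
  46→51: 5 bp
  51→59: 8 bp
  59→66: 7 bp
  66→73: 7 bp
  73→80: 7 bp
  80→91: 11 bp
  91→97: 6 bp
  97→102: 5 bp
  102→113: 11 bp
  113→121: 8 bp
  121→128: 7 bp
  128→133: 5 bp
  133→148: 15 bp
  148→165: 17 bp
  165→173: 8 bp
  173→178: 5 bp
  178→190: 12 bp
  190→197: 7 bp
  197→11 (wrap): 207-197+11 = 21 bp

[5,5,5,5,6,7,7,7,7,7,7,8,8,8,8,9,11,11,11,12,15,17,21]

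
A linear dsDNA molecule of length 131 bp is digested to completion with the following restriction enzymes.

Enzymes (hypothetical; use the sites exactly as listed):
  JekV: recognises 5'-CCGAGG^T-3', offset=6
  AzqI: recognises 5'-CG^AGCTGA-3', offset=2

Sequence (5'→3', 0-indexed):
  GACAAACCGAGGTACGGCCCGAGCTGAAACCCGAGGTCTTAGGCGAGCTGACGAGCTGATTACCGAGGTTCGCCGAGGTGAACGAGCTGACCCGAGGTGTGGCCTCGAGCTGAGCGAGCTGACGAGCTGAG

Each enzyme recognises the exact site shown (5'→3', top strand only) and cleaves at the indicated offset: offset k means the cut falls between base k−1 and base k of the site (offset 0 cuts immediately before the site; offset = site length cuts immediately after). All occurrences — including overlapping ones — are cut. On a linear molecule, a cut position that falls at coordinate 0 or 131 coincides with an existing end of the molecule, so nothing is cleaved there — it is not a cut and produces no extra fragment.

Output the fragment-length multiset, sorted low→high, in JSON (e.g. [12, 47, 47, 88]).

[6,7,8,8,9,9,9,10,10,12,13,15,15]

Site scan:
  JekV CCGAGGT/6: at [6, 30, 62, 72, 91] ⇒ [12, 36, 68, 78, 97]
  AzqI CGAGCTGA/2: at [19, 43, 51, 82, 105, 114, 122] ⇒ [21, 45, 53, 84, 107, 116, 124]

All cut coordinates (distinct, sorted): [12, 21, 36, 45, 53, 68, 78, 84, 97, 107, 116, 124]

Fragments:
  [0,12): 12 bp
  [12,21): 9 bp
  [21,36): 15 bp
  [36,45): 9 bp
  [45,53): 8 bp
  [53,68): 15 bp
  [68,78): 10 bp
  [78,84): 6 bp
  [84,97): 13 bp
  [97,107): 10 bp
  [107,116): 9 bp
  [116,124): 8 bp
  [124,131): 7 bp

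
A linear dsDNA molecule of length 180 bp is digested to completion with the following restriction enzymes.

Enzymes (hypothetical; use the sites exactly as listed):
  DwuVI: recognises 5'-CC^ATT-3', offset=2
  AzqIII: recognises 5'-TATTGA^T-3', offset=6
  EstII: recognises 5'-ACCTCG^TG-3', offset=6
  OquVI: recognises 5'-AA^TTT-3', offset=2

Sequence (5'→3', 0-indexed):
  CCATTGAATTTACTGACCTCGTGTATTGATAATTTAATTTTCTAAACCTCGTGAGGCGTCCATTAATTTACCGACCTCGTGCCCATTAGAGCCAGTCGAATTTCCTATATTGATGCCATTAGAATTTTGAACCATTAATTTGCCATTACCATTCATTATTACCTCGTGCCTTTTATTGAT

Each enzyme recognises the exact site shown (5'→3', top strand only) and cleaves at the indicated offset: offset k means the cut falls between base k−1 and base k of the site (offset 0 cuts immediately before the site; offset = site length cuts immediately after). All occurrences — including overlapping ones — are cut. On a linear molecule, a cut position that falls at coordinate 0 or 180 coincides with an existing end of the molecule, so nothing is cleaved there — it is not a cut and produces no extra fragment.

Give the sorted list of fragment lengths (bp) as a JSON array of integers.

[1,2,3,4,5,5,5,5,6,6,6,7,8,9,10,13,13,13,13,14,16,16]

Site scan:
  DwuVI (CCATT, off=2): starts [0, 59, 82, 115, 131, 142, 148] → cuts [2, 61, 84, 117, 133, 144, 150]
  AzqIII (TATTGAT, off=6): starts [23, 107, 173] → cuts [29, 113, 179]
  EstII (ACCTCGTG, off=6): starts [15, 45, 73, 160] → cuts [21, 51, 79, 166]
  OquVI (AATTT, off=2): starts [6, 30, 35, 64, 98, 122, 136] → cuts [8, 32, 37, 66, 100, 124, 138]

All cut coordinates (distinct, sorted): [2, 8, 21, 29, 32, 37, 51, 61, 66, 79, 84, 100, 113, 117, 124, 133, 138, 144, 150, 166, 179]

Fragments:
  [0,2): 2 bp
  [2,8): 6 bp
  [8,21): 13 bp
  [21,29): 8 bp
  [29,32): 3 bp
  [32,37): 5 bp
  [37,51): 14 bp
  [51,61): 10 bp
  [61,66): 5 bp
  [66,79): 13 bp
  [79,84): 5 bp
  [84,100): 16 bp
  [100,113): 13 bp
  [113,117): 4 bp
  [117,124): 7 bp
  [124,133): 9 bp
  [133,138): 5 bp
  [138,144): 6 bp
  [144,150): 6 bp
  [150,166): 16 bp
  [166,179): 13 bp
  [179,180): 1 bp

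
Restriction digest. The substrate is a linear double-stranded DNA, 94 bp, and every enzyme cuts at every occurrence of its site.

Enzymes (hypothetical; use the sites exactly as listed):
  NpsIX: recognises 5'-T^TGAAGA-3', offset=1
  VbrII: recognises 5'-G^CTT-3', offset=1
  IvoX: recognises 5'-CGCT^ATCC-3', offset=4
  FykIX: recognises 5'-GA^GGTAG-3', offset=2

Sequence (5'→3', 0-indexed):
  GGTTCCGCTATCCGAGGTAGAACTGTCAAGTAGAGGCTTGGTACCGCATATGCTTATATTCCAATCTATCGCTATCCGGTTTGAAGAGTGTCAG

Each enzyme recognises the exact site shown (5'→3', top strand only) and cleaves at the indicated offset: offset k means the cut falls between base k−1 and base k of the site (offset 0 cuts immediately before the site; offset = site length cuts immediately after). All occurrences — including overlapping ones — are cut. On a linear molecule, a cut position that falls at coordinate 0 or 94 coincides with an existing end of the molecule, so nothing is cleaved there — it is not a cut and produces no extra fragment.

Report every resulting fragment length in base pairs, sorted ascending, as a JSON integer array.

[6,8,9,13,16,21,21]

Scan for sites:
  NpsIX (TTGAAGA, off=1): starts [80] → cuts [81]
  VbrII (GCTT, off=1): starts [35, 51] → cuts [36, 52]
  IvoX (CGCTATCC, off=4): starts [5, 69] → cuts [9, 73]
  FykIX (GAGGTAG, off=2): starts [13] → cuts [15]

Pooled cuts: [9, 15, 36, 52, 73, 81]

Fragments:
  [0,9): 9 bp
  [9,15): 6 bp
  [15,36): 21 bp
  [36,52): 16 bp
  [52,73): 21 bp
  [73,81): 8 bp
  [81,94): 13 bp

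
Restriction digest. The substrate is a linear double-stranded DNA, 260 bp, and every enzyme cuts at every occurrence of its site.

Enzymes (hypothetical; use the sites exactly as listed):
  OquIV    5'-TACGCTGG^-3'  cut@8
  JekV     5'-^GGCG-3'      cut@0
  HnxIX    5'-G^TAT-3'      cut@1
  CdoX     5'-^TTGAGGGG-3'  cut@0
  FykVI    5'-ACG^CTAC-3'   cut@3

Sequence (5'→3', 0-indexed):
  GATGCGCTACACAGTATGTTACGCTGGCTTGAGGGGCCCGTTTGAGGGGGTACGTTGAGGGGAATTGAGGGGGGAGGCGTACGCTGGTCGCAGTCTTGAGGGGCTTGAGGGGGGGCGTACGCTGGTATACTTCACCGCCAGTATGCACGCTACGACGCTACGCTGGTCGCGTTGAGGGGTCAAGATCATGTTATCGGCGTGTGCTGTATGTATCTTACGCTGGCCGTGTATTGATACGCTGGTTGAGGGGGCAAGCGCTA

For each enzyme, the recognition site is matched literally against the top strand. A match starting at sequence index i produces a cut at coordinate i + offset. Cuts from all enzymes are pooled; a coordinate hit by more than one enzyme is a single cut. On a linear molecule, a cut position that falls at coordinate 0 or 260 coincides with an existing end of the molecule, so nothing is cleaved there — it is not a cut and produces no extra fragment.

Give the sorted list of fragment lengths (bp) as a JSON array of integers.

[1,4,5,5,8,8,8,9,9,9,10,11,11,12,12,13,13,13,13,14,14,16,18,24]

Per-enzyme occurrences:
  OquIV TACGCTGG/8: at [19, 79, 117, 158, 215, 234] ⇒ [27, 87, 125, 166, 223, 242]
  JekV GGCG/0: at [75, 113, 195] ⇒ [75, 113, 195]
  HnxIX GTAT/1: at [13, 124, 140, 205, 209, 227] ⇒ [14, 125, 141, 206, 210, 228]
  CdoX TTGAGGGG/0: at [28, 41, 54, 64, 95, 104, 171, 242] ⇒ [28, 41, 54, 64, 95, 104, 171, 242]
  FykVI ACGCTAC/3: at [146, 154] ⇒ [149, 157]

Pooled cuts: [14, 27, 28, 41, 54, 64, 75, 87, 95, 104, 113, 125, 141, 149, 157, 166, 171, 195, 206, 210, 223, 228, 242]

Fragment lengths:
  [0,14): 14 bp
  [14,27): 13 bp
  [27,28): 1 bp
  [28,41): 13 bp
  [41,54): 13 bp
  [54,64): 10 bp
  [64,75): 11 bp
  [75,87): 12 bp
  [87,95): 8 bp
  [95,104): 9 bp
  [104,113): 9 bp
  [113,125): 12 bp
  [125,141): 16 bp
  [141,149): 8 bp
  [149,157): 8 bp
  [157,166): 9 bp
  [166,171): 5 bp
  [171,195): 24 bp
  [195,206): 11 bp
  [206,210): 4 bp
  [210,223): 13 bp
  [223,228): 5 bp
  [228,242): 14 bp
  [242,260): 18 bp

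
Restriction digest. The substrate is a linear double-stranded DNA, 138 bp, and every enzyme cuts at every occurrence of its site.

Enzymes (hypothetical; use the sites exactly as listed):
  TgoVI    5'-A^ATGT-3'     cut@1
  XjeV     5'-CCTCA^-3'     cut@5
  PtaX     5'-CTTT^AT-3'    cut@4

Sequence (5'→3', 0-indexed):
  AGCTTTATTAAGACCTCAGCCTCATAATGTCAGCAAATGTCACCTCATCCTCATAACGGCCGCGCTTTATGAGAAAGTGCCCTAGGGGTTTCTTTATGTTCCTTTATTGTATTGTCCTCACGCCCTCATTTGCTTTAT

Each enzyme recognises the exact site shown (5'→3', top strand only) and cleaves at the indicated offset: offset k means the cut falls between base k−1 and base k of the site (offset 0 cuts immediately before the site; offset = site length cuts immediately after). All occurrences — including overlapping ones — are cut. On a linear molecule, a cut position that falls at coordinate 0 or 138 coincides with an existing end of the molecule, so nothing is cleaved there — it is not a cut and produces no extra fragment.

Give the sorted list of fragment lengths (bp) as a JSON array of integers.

Scan for sites:
  TgoVI (AATGT, off=1): starts [25, 35] → cuts [26, 36]
  XjeV (CCTCA, off=5): starts [13, 19, 42, 48, 115, 123] → cuts [18, 24, 47, 53, 120, 128]
  PtaX (CTTTAT, off=4): starts [2, 64, 91, 101, 132] → cuts [6, 68, 95, 105, 136]

Pooled cuts: [6, 18, 24, 26, 36, 47, 53, 68, 95, 105, 120, 128, 136]

Fragment lengths:
  [0,6): 6 bp
  [6,18): 12 bp
  [18,24): 6 bp
  [24,26): 2 bp
  [26,36): 10 bp
  [36,47): 11 bp
  [47,53): 6 bp
  [53,68): 15 bp
  [68,95): 27 bp
  [95,105): 10 bp
  [105,120): 15 bp
  [120,128): 8 bp
  [128,136): 8 bp
  [136,138): 2 bp

[2,2,6,6,6,8,8,10,10,11,12,15,15,27]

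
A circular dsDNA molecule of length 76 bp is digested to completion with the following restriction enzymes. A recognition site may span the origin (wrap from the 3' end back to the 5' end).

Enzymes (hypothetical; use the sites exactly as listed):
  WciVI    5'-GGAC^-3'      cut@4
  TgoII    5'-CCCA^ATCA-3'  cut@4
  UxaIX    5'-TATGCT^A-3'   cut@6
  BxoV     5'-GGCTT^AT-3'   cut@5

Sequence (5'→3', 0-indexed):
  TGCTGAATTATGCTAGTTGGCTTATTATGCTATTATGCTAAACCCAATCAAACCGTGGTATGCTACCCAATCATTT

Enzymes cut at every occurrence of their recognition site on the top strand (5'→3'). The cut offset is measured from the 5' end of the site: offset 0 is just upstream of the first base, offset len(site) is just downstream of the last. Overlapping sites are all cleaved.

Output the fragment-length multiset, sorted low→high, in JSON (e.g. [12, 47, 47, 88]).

Scan for sites:
  WciVI (GGAC, off=4): no sites
  TgoII (CCCAATCA, off=4): starts [42, 65] → cuts [46, 69]
  UxaIX (TATGCTA, off=6): starts [8, 25, 33, 58] → cuts [14, 31, 39, 64]
  BxoV (GGCTTAT, off=5): starts [18] → cuts [23]

All cut coordinates (distinct, sorted): [14, 23, 31, 39, 46, 64, 69]

Fragments:
  14→23: 9 bp
  23→31: 8 bp
  31→39: 8 bp
  39→46: 7 bp
  46→64: 18 bp
  64→69: 5 bp
  69→14 (wrap): 76-69+14 = 21 bp

[5,7,8,8,9,18,21]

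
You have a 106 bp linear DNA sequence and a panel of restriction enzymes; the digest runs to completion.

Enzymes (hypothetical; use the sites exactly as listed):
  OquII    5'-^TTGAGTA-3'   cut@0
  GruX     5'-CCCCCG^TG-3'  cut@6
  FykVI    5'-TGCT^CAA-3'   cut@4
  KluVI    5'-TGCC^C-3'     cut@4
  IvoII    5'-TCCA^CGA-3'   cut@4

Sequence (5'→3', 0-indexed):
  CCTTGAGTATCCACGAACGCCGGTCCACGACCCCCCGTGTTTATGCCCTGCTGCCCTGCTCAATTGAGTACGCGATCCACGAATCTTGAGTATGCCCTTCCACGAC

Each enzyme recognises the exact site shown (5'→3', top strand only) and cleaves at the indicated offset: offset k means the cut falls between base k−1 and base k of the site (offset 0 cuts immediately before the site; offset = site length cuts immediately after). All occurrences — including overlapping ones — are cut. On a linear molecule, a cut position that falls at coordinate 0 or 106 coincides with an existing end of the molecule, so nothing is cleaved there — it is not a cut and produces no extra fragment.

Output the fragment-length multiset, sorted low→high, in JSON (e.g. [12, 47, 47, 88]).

[2,3,4,5,6,6,8,10,10,11,11,14,16]

Scan for sites:
  OquII TTGAGTA/0: at [2, 63, 85] ⇒ [2, 63, 85]
  GruX CCCCCGTG/6: at [31] ⇒ [37]
  FykVI TGCTCAA/4: at [56] ⇒ [60]
  KluVI TGCCC/4: at [43, 51, 92] ⇒ [47, 55, 96]
  IvoII TCCACGA/4: at [9, 23, 75, 98] ⇒ [13, 27, 79, 102]

All cut coordinates (distinct, sorted): [2, 13, 27, 37, 47, 55, 60, 63, 79, 85, 96, 102]

Fragments:
  [0,2): 2 bp
  [2,13): 11 bp
  [13,27): 14 bp
  [27,37): 10 bp
  [37,47): 10 bp
  [47,55): 8 bp
  [55,60): 5 bp
  [60,63): 3 bp
  [63,79): 16 bp
  [79,85): 6 bp
  [85,96): 11 bp
  [96,102): 6 bp
  [102,106): 4 bp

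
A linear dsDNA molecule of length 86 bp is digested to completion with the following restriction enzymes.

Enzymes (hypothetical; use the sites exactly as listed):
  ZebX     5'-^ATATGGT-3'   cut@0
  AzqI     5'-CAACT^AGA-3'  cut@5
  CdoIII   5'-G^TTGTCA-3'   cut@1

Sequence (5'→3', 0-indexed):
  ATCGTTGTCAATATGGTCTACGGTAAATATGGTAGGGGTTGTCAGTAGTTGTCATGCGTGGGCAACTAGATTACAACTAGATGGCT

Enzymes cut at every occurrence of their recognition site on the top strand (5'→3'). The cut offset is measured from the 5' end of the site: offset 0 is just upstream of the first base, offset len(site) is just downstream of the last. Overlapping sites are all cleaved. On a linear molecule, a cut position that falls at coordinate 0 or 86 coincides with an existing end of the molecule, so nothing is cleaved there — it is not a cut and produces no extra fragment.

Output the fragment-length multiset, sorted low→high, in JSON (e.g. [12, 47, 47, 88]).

Scan for sites:
  ZebX (ATATGGT, off=0): starts [10, 26] → cuts [10, 26]
  AzqI (CAACTAGA, off=5): starts [62, 73] → cuts [67, 78]
  CdoIII (GTTGTCA, off=1): starts [3, 37, 47] → cuts [4, 38, 48]

All cut coordinates (distinct, sorted): [4, 10, 26, 38, 48, 67, 78]

Fragments:
  [0,4): 4 bp
  [4,10): 6 bp
  [10,26): 16 bp
  [26,38): 12 bp
  [38,48): 10 bp
  [48,67): 19 bp
  [67,78): 11 bp
  [78,86): 8 bp

[4,6,8,10,11,12,16,19]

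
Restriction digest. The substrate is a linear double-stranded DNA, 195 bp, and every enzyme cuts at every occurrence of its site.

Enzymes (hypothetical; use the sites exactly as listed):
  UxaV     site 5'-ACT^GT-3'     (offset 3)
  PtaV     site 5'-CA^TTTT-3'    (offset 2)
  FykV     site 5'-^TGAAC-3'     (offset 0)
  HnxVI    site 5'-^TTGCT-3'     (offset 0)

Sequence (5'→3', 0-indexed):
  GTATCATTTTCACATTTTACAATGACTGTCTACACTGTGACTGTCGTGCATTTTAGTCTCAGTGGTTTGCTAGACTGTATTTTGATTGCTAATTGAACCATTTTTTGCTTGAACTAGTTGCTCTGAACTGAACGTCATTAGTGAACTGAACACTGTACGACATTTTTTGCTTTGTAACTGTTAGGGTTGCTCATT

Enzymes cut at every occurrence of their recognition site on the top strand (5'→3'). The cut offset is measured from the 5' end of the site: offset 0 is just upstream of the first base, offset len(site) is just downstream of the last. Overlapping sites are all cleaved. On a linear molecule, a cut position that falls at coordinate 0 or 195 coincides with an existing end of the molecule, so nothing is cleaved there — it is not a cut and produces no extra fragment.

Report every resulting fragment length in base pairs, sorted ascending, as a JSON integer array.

Per-enzyme occurrences:
  UxaV (ACTGT, off=3): starts [24, 33, 39, 73, 151, 176] → cuts [27, 36, 42, 76, 154, 179]
  PtaV (CATTTT, off=2): starts [4, 12, 48, 98, 160] → cuts [6, 14, 50, 100, 162]
  FykV (TGAAC, off=0): starts [93, 109, 123, 128, 141, 146] → cuts [93, 109, 123, 128, 141, 146]
  HnxVI (TTGCT, off=0): starts [66, 85, 104, 117, 166, 186] → cuts [66, 85, 104, 117, 166, 186]

Pooled cuts: [6, 14, 27, 36, 42, 50, 66, 76, 85, 93, 100, 104, 109, 117, 123, 128, 141, 146, 154, 162, 166, 179, 186]

Fragment lengths:
  [0,6): 6 bp
  [6,14): 8 bp
  [14,27): 13 bp
  [27,36): 9 bp
  [36,42): 6 bp
  [42,50): 8 bp
  [50,66): 16 bp
  [66,76): 10 bp
  [76,85): 9 bp
  [85,93): 8 bp
  [93,100): 7 bp
  [100,104): 4 bp
  [104,109): 5 bp
  [109,117): 8 bp
  [117,123): 6 bp
  [123,128): 5 bp
  [128,141): 13 bp
  [141,146): 5 bp
  [146,154): 8 bp
  [154,162): 8 bp
  [162,166): 4 bp
  [166,179): 13 bp
  [179,186): 7 bp
  [186,195): 9 bp

[4,4,5,5,5,6,6,6,7,7,8,8,8,8,8,8,9,9,9,10,13,13,13,16]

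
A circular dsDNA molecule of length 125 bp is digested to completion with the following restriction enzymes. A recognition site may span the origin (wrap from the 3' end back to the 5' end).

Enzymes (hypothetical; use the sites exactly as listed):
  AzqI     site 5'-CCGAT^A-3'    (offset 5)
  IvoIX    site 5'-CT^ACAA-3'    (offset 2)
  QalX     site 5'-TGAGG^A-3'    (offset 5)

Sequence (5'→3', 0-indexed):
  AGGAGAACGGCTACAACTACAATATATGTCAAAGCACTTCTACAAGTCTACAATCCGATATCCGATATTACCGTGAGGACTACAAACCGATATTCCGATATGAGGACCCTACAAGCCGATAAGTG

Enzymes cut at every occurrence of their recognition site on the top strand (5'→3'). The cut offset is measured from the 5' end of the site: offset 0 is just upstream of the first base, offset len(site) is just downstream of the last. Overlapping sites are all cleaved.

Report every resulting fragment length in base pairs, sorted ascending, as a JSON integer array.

Per-enzyme occurrences:
  AzqI CCGATA/5: at [54, 61, 86, 94, 115] ⇒ [59, 66, 91, 99, 120]
  IvoIX CTACAA/2: at [10, 16, 39, 47, 79, 108] ⇒ [12, 18, 41, 49, 81, 110]
  QalX TGAGGA/5: at [73, 100, 123] ⇒ [3, 78, 105]

Pooled cuts: [3, 12, 18, 41, 49, 59, 66, 78, 81, 91, 99, 105, 110, 120]

Fragments:
  3→12: 9 bp
  12→18: 6 bp
  18→41: 23 bp
  41→49: 8 bp
  49→59: 10 bp
  59→66: 7 bp
  66→78: 12 bp
  78→81: 3 bp
  81→91: 10 bp
  91→99: 8 bp
  99→105: 6 bp
  105→110: 5 bp
  110→120: 10 bp
  120→3 (wrap): 125-120+3 = 8 bp

[3,5,6,6,7,8,8,8,9,10,10,10,12,23]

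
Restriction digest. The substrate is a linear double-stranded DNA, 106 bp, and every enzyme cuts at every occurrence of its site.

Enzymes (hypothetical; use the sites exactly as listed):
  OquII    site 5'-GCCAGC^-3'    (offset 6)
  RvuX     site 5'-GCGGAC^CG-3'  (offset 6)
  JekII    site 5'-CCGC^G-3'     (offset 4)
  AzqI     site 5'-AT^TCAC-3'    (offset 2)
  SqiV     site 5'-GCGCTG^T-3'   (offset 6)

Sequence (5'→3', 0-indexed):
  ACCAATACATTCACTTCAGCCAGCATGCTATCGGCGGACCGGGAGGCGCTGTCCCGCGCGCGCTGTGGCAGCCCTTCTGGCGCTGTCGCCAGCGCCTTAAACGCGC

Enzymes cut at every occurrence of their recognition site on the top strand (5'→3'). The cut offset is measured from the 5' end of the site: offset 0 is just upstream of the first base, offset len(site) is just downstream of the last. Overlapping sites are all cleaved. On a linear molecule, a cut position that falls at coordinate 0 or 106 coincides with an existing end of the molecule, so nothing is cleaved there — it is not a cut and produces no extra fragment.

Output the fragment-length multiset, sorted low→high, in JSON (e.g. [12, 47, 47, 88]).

[6,8,8,10,12,13,14,15,20]

Scan for sites:
  OquII GCCAGC/6: at [18, 87] ⇒ [24, 93]
  RvuX GCGGACCG/6: at [33] ⇒ [39]
  JekII CCGCG/4: at [53] ⇒ [57]
  AzqI ATTCAC/2: at [8] ⇒ [10]
  SqiV GCGCTGT/6: at [45, 59, 79] ⇒ [51, 65, 85]

Pooled cuts: [10, 24, 39, 51, 57, 65, 85, 93]

Fragments:
  [0,10): 10 bp
  [10,24): 14 bp
  [24,39): 15 bp
  [39,51): 12 bp
  [51,57): 6 bp
  [57,65): 8 bp
  [65,85): 20 bp
  [85,93): 8 bp
  [93,106): 13 bp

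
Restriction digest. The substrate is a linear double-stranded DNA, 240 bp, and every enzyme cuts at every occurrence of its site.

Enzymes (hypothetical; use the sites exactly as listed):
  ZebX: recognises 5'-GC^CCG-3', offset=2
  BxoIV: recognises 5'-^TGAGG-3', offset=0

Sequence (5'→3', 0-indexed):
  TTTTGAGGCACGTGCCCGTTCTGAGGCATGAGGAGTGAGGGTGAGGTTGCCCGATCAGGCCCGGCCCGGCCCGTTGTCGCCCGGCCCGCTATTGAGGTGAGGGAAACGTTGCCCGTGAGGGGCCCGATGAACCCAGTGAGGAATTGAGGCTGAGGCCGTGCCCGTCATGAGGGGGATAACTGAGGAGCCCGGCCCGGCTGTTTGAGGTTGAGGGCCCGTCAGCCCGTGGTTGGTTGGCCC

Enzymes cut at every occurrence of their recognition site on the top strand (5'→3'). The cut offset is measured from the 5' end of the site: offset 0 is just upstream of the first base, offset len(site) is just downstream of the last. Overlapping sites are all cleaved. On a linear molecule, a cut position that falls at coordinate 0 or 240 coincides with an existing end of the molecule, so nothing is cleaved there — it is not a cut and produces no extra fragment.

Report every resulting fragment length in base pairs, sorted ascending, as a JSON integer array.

[3,3,5,5,5,5,5,6,6,6,6,6,7,7,7,7,8,8,8,8,9,9,10,10,11,12,13,13,15,17]

Scan for sites:
  ZebX (GCCCG, off=2): starts [13, 48, 58, 63, 68, 78, 83, 110, 121, 159, 186, 191, 213, 221] → cuts [15, 50, 60, 65, 70, 80, 85, 112, 123, 161, 188, 193, 215, 223]
  BxoIV (TGAGG, off=0): starts [3, 21, 28, 35, 41, 92, 97, 115, 136, 144, 150, 167, 180, 202, 208] → cuts [3, 21, 28, 35, 41, 92, 97, 115, 136, 144, 150, 167, 180, 202, 208]

Pooled cuts: [3, 15, 21, 28, 35, 41, 50, 60, 65, 70, 80, 85, 92, 97, 112, 115, 123, 136, 144, 150, 161, 167, 180, 188, 193, 202, 208, 215, 223]

Fragment lengths:
  [0,3): 3 bp
  [3,15): 12 bp
  [15,21): 6 bp
  [21,28): 7 bp
  [28,35): 7 bp
  [35,41): 6 bp
  [41,50): 9 bp
  [50,60): 10 bp
  [60,65): 5 bp
  [65,70): 5 bp
  [70,80): 10 bp
  [80,85): 5 bp
  [85,92): 7 bp
  [92,97): 5 bp
  [97,112): 15 bp
  [112,115): 3 bp
  [115,123): 8 bp
  [123,136): 13 bp
  [136,144): 8 bp
  [144,150): 6 bp
  [150,161): 11 bp
  [161,167): 6 bp
  [167,180): 13 bp
  [180,188): 8 bp
  [188,193): 5 bp
  [193,202): 9 bp
  [202,208): 6 bp
  [208,215): 7 bp
  [215,223): 8 bp
  [223,240): 17 bp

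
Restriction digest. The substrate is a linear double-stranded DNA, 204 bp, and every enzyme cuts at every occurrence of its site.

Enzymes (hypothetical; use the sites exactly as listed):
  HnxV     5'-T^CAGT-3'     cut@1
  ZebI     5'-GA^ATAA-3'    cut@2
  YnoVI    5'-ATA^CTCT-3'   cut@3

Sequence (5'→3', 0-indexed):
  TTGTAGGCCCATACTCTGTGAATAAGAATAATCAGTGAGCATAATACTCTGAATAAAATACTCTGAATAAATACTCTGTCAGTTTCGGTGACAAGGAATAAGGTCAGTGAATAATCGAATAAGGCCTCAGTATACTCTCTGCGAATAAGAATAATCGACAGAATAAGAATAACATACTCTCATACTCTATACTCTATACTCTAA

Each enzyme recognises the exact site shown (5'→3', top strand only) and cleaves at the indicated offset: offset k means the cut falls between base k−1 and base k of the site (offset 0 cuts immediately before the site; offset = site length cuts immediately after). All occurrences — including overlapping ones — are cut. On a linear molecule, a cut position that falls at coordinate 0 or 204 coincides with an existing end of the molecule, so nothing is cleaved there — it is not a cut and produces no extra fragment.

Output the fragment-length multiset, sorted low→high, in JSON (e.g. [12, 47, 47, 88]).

[5,6,6,6,6,6,6,6,6,7,7,7,7,7,8,8,8,8,8,9,10,12,13,14,18]

Site scan:
  HnxV (TCAGT, off=1): starts [31, 78, 103, 126] → cuts [32, 79, 104, 127]
  ZebI (GAATAA, off=2): starts [19, 25, 50, 64, 95, 108, 116, 142, 148, 160, 166] → cuts [21, 27, 52, 66, 97, 110, 118, 144, 150, 162, 168]
  YnoVI (ATACTCT, off=3): starts [10, 43, 57, 70, 131, 173, 181, 188, 195] → cuts [13, 46, 60, 73, 134, 176, 184, 191, 198]

Pooled cuts: [13, 21, 27, 32, 46, 52, 60, 66, 73, 79, 97, 104, 110, 118, 127, 134, 144, 150, 162, 168, 176, 184, 191, 198]

Fragment lengths:
  [0,13): 13 bp
  [13,21): 8 bp
  [21,27): 6 bp
  [27,32): 5 bp
  [32,46): 14 bp
  [46,52): 6 bp
  [52,60): 8 bp
  [60,66): 6 bp
  [66,73): 7 bp
  [73,79): 6 bp
  [79,97): 18 bp
  [97,104): 7 bp
  [104,110): 6 bp
  [110,118): 8 bp
  [118,127): 9 bp
  [127,134): 7 bp
  [134,144): 10 bp
  [144,150): 6 bp
  [150,162): 12 bp
  [162,168): 6 bp
  [168,176): 8 bp
  [176,184): 8 bp
  [184,191): 7 bp
  [191,198): 7 bp
  [198,204): 6 bp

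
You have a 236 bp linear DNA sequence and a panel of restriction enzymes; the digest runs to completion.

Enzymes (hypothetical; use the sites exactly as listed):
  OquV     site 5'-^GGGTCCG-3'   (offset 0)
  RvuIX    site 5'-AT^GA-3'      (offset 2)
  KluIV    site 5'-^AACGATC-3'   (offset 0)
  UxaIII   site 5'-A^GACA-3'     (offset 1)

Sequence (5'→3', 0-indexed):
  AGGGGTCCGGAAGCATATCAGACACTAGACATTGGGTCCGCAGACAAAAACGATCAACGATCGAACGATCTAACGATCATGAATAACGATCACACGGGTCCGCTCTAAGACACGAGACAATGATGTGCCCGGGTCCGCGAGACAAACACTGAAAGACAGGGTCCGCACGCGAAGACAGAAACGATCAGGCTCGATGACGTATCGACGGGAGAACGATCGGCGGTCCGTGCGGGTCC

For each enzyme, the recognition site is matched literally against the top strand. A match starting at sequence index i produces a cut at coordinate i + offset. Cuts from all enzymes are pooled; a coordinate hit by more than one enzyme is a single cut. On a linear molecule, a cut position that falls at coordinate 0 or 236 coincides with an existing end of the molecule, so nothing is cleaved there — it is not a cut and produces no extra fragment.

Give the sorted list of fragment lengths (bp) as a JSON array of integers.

Scan for sites:
  OquV (GGGTCCG, off=0): starts [2, 33, 95, 130, 158] → cuts [2, 33, 95, 130, 158]
  RvuIX (ATGA, off=2): starts [78, 119, 193] → cuts [80, 121, 195]
  KluIV (AACGATC, off=0): starts [48, 55, 63, 71, 84, 179, 211] → cuts [48, 55, 63, 71, 84, 179, 211]
  UxaIII (AGACA, off=1): starts [19, 26, 41, 107, 114, 139, 153, 172] → cuts [20, 27, 42, 108, 115, 140, 154, 173]

All cut coordinates (distinct, sorted): [2, 20, 27, 33, 42, 48, 55, 63, 71, 80, 84, 95, 108, 115, 121, 130, 140, 154, 158, 173, 179, 195, 211]

Fragment lengths:
  [0,2): 2 bp
  [2,20): 18 bp
  [20,27): 7 bp
  [27,33): 6 bp
  [33,42): 9 bp
  [42,48): 6 bp
  [48,55): 7 bp
  [55,63): 8 bp
  [63,71): 8 bp
  [71,80): 9 bp
  [80,84): 4 bp
  [84,95): 11 bp
  [95,108): 13 bp
  [108,115): 7 bp
  [115,121): 6 bp
  [121,130): 9 bp
  [130,140): 10 bp
  [140,154): 14 bp
  [154,158): 4 bp
  [158,173): 15 bp
  [173,179): 6 bp
  [179,195): 16 bp
  [195,211): 16 bp
  [211,236): 25 bp

[2,4,4,6,6,6,6,7,7,7,8,8,9,9,9,10,11,13,14,15,16,16,18,25]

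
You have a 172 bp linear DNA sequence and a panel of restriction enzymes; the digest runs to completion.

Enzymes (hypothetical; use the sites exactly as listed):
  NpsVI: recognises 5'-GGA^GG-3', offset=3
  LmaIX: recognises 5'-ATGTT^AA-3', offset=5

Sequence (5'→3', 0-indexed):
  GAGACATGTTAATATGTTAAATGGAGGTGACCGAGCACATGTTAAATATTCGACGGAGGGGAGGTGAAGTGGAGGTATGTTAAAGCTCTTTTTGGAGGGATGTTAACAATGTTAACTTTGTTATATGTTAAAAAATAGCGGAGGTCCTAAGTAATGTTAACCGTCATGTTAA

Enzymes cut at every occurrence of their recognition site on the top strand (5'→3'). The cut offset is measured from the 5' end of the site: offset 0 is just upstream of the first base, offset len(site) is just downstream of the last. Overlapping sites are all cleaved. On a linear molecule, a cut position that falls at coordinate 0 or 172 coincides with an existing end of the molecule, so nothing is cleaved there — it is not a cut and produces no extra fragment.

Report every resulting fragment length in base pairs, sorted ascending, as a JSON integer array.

Per-enzyme occurrences:
  NpsVI (GGAGG, off=3): starts [22, 54, 59, 70, 93, 139] → cuts [25, 57, 62, 73, 96, 142]
  LmaIX (ATGTTAA, off=5): starts [5, 13, 38, 76, 99, 108, 124, 153, 165] → cuts [10, 18, 43, 81, 104, 113, 129, 158, 170]

All cut coordinates (distinct, sorted): [10, 18, 25, 43, 57, 62, 73, 81, 96, 104, 113, 129, 142, 158, 170]

Fragments:
  [0,10): 10 bp
  [10,18): 8 bp
  [18,25): 7 bp
  [25,43): 18 bp
  [43,57): 14 bp
  [57,62): 5 bp
  [62,73): 11 bp
  [73,81): 8 bp
  [81,96): 15 bp
  [96,104): 8 bp
  [104,113): 9 bp
  [113,129): 16 bp
  [129,142): 13 bp
  [142,158): 16 bp
  [158,170): 12 bp
  [170,172): 2 bp

[2,5,7,8,8,8,9,10,11,12,13,14,15,16,16,18]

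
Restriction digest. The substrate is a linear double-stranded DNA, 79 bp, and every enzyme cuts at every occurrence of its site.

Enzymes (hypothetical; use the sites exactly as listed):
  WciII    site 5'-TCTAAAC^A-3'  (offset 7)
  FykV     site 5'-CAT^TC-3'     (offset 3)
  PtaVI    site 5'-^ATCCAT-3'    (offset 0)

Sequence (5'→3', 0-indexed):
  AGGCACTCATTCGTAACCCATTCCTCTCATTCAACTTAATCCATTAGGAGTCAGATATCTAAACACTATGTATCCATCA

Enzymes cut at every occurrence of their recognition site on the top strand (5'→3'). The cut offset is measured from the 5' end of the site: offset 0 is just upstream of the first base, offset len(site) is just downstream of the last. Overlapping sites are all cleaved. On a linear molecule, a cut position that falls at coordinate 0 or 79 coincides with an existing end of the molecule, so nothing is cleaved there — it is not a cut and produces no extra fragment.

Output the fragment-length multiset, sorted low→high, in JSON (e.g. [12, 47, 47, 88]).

Scan for sites:
  WciII TCTAAACA/7: at [57] ⇒ [64]
  FykV CATTC/3: at [7, 18, 27] ⇒ [10, 21, 30]
  PtaVI ATCCAT/0: at [38, 71] ⇒ [38, 71]

Pooled cuts: [10, 21, 30, 38, 64, 71]

Fragments:
  [0,10): 10 bp
  [10,21): 11 bp
  [21,30): 9 bp
  [30,38): 8 bp
  [38,64): 26 bp
  [64,71): 7 bp
  [71,79): 8 bp

[7,8,8,9,10,11,26]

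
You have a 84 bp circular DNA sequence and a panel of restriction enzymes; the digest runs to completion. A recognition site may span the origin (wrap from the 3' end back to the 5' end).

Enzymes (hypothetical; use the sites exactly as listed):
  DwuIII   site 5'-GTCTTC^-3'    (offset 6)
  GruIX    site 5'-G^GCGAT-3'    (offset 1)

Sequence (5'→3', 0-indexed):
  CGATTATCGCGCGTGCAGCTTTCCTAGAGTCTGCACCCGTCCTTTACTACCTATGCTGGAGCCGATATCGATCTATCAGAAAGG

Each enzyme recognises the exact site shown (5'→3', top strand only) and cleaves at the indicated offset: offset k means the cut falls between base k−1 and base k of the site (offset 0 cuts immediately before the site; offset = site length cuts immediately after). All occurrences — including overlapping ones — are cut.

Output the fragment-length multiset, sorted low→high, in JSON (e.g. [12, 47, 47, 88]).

Scan for sites:
  DwuIII (GTCTTC, off=6): no sites
  GruIX GGCGAT/1: at [82] ⇒ [83]

Pooled cuts: [83]

Fragments:
  83→83 (wrap): 84-83+83 = 84 bp

[84]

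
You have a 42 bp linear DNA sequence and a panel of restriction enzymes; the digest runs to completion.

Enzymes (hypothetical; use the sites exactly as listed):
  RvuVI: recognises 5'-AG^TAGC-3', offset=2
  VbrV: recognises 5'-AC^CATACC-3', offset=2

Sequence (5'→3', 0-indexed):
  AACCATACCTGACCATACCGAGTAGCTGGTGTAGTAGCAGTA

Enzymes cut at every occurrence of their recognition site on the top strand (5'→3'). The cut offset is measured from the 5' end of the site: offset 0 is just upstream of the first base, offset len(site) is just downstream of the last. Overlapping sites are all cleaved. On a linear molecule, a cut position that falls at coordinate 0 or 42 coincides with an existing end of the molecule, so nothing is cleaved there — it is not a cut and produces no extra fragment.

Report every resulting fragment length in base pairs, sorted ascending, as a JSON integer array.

[3,8,9,10,12]

Scan for sites:
  RvuVI (AGTAGC, off=2): starts [20, 32] → cuts [22, 34]
  VbrV (ACCATACC, off=2): starts [1, 11] → cuts [3, 13]

Pooled cuts: [3, 13, 22, 34]

Fragment lengths:
  [0,3): 3 bp
  [3,13): 10 bp
  [13,22): 9 bp
  [22,34): 12 bp
  [34,42): 8 bp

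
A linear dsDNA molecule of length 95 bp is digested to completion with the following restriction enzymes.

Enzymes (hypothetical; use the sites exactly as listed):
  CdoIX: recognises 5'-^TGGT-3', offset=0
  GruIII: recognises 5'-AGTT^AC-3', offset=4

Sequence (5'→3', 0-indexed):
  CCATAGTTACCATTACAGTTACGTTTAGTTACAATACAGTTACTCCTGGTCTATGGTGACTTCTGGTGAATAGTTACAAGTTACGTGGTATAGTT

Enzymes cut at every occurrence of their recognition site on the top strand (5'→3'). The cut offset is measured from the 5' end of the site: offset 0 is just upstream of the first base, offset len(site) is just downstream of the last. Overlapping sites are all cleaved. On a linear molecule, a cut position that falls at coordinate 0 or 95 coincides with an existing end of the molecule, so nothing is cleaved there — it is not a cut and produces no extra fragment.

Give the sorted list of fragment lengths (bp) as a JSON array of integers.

Site scan:
  CdoIX TGGT/0: at [46, 53, 63, 85] ⇒ [46, 53, 63, 85]
  GruIII AGTTAC/4: at [4, 16, 26, 37, 71, 78] ⇒ [8, 20, 30, 41, 75, 82]

All cut coordinates (distinct, sorted): [8, 20, 30, 41, 46, 53, 63, 75, 82, 85]

Fragments:
  [0,8): 8 bp
  [8,20): 12 bp
  [20,30): 10 bp
  [30,41): 11 bp
  [41,46): 5 bp
  [46,53): 7 bp
  [53,63): 10 bp
  [63,75): 12 bp
  [75,82): 7 bp
  [82,85): 3 bp
  [85,95): 10 bp

[3,5,7,7,8,10,10,10,11,12,12]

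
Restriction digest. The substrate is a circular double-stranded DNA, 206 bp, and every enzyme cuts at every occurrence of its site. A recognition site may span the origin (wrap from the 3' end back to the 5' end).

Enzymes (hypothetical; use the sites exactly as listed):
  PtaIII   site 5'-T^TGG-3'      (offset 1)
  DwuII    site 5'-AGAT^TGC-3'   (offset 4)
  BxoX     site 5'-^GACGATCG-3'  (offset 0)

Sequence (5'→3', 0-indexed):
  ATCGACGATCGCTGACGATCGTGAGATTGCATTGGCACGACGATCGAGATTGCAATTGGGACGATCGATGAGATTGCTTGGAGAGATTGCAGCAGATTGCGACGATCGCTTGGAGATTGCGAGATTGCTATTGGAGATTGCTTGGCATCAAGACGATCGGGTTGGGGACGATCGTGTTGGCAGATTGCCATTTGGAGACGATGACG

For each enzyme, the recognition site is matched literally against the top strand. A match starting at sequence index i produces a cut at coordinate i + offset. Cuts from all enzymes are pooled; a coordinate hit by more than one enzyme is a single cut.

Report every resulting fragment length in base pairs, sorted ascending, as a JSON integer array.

Scan for sites:
  PtaIII (TTGG, off=1): starts [31, 55, 77, 109, 130, 141, 161, 176, 191] → cuts [32, 56, 78, 110, 131, 142, 162, 177, 192]
  DwuII (AGATTGC, off=4): starts [23, 46, 70, 83, 93, 113, 121, 134, 181] → cuts [27, 50, 74, 87, 97, 117, 125, 138, 185]
  BxoX (GACGATCG, off=0): starts [3, 13, 38, 59, 100, 151, 166, 202] → cuts [3, 13, 38, 59, 100, 151, 166, 202]

Pooled cuts: [3, 13, 27, 32, 38, 50, 56, 59, 74, 78, 87, 97, 100, 110, 117, 125, 131, 138, 142, 151, 162, 166, 177, 185, 192, 202]

Fragment lengths:
  3→13: 10 bp
  13→27: 14 bp
  27→32: 5 bp
  32→38: 6 bp
  38→50: 12 bp
  50→56: 6 bp
  56→59: 3 bp
  59→74: 15 bp
  74→78: 4 bp
  78→87: 9 bp
  87→97: 10 bp
  97→100: 3 bp
  100→110: 10 bp
  110→117: 7 bp
  117→125: 8 bp
  125→131: 6 bp
  131→138: 7 bp
  138→142: 4 bp
  142→151: 9 bp
  151→162: 11 bp
  162→166: 4 bp
  166→177: 11 bp
  177→185: 8 bp
  185→192: 7 bp
  192→202: 10 bp
  202→3 (wrap): 206-202+3 = 7 bp

[3,3,4,4,4,5,6,6,6,7,7,7,7,8,8,9,9,10,10,10,10,11,11,12,14,15]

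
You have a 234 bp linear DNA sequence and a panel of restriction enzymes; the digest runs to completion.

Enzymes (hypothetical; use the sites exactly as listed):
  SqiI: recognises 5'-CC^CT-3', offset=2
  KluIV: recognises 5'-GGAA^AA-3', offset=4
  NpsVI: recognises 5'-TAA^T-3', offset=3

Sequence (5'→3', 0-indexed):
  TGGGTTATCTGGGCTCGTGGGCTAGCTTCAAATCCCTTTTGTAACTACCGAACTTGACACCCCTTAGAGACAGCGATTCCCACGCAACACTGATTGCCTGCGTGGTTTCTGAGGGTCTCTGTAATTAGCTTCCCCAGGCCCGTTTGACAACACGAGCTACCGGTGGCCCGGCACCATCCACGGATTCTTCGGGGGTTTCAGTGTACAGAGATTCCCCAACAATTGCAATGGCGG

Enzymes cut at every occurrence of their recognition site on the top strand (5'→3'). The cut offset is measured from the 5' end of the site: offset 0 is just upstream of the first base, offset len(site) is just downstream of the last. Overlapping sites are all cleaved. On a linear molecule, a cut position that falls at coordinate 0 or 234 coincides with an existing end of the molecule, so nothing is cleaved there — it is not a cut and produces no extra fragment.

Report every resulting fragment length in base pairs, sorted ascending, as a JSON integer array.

Site scan:
  SqiI (CCCT, off=2): starts [33, 60] → cuts [35, 62]
  KluIV (GGAAAA, off=4): no sites
  NpsVI (TAAT, off=3): starts [121] → cuts [124]

All cut coordinates (distinct, sorted): [35, 62, 124]

Fragment lengths:
  [0,35): 35 bp
  [35,62): 27 bp
  [62,124): 62 bp
  [124,234): 110 bp

[27,35,62,110]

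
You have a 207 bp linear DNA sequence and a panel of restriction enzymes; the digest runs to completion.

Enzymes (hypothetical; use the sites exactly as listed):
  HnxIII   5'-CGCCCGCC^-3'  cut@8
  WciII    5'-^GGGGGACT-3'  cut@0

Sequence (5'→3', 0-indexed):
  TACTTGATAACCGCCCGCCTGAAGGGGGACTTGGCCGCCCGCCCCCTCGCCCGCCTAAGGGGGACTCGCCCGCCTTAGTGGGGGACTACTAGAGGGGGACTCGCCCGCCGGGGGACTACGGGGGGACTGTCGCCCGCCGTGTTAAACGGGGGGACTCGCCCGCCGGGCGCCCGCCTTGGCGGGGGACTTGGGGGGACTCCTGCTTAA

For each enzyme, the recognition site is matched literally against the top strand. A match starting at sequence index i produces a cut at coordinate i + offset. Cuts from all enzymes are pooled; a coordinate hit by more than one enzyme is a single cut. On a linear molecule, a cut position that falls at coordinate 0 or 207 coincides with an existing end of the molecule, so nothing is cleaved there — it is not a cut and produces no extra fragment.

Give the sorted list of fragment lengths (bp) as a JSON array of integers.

[3,4,5,5,10,10,11,11,12,14,16,16,16,17,18,19,20]

Per-enzyme occurrences:
  HnxIII (CGCCCGCC, off=8): starts [11, 35, 47, 66, 101, 130, 156, 167] → cuts [19, 43, 55, 74, 109, 138, 164, 175]
  WciII (GGGGGACT, off=0): starts [23, 58, 79, 93, 109, 120, 148, 180, 190] → cuts [23, 58, 79, 93, 109, 120, 148, 180, 190]

Pooled cuts: [19, 23, 43, 55, 58, 74, 79, 93, 109, 120, 138, 148, 164, 175, 180, 190]

Fragment lengths:
  [0,19): 19 bp
  [19,23): 4 bp
  [23,43): 20 bp
  [43,55): 12 bp
  [55,58): 3 bp
  [58,74): 16 bp
  [74,79): 5 bp
  [79,93): 14 bp
  [93,109): 16 bp
  [109,120): 11 bp
  [120,138): 18 bp
  [138,148): 10 bp
  [148,164): 16 bp
  [164,175): 11 bp
  [175,180): 5 bp
  [180,190): 10 bp
  [190,207): 17 bp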